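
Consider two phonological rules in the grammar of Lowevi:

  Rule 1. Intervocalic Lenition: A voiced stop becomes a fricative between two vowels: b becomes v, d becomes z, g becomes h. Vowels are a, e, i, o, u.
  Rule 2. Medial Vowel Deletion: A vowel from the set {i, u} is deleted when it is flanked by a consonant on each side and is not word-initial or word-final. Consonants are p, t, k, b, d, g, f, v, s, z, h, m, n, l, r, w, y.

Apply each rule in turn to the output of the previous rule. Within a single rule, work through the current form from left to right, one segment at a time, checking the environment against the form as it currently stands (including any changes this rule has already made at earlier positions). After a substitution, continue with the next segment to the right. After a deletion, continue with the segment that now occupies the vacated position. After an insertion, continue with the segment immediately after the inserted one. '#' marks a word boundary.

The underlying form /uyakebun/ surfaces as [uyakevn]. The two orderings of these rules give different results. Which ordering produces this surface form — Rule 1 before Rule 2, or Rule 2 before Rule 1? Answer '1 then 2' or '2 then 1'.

1 then 2

Order 1 then 2:
  1 Intervocalic Lenition: [uyakebun] → [uyakevun]
  2 Medial Vowel Deletion: [uyakevun] → [uyakevn]
  result: [uyakevn]
Order 2 then 1:
  2 Medial Vowel Deletion: [uyakebun] → [uyakebn]
  1 Intervocalic Lenition: no change — [uyakebn]
  result: [uyakebn]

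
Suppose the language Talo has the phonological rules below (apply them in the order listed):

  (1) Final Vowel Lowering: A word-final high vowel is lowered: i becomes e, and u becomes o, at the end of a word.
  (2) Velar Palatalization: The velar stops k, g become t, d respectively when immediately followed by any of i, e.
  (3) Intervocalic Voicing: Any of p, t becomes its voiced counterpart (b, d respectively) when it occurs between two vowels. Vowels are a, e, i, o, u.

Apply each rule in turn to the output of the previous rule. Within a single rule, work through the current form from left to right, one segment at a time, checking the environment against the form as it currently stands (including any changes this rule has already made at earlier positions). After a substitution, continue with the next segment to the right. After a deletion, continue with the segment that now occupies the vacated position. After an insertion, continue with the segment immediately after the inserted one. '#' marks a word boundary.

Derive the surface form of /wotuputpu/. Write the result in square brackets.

(1) Final Vowel Lowering: [wotuputpu] → [wotuputpo]
(2) Velar Palatalization: no change — [wotuputpo]
(3) Intervocalic Voicing: [wotuputpo] → [wodubutpo]

[wodubutpo]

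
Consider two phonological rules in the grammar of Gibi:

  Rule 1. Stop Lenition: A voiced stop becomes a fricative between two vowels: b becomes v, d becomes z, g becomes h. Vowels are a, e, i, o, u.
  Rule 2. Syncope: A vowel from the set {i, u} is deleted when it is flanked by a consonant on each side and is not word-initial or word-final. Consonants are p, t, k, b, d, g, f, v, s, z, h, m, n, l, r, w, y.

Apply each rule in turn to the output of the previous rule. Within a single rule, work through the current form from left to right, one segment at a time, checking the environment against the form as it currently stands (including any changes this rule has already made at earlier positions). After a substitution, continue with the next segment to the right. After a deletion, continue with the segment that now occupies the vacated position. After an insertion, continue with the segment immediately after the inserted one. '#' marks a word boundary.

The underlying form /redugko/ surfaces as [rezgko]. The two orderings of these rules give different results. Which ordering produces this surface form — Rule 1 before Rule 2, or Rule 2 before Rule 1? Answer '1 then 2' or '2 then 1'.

1 then 2

Order 1 then 2:
  1 Stop Lenition: [redugko] → [rezugko]
  2 Syncope: [rezugko] → [rezgko]
  result: [rezgko]
Order 2 then 1:
  2 Syncope: [redugko] → [redgko]
  1 Stop Lenition: no change — [redgko]
  result: [redgko]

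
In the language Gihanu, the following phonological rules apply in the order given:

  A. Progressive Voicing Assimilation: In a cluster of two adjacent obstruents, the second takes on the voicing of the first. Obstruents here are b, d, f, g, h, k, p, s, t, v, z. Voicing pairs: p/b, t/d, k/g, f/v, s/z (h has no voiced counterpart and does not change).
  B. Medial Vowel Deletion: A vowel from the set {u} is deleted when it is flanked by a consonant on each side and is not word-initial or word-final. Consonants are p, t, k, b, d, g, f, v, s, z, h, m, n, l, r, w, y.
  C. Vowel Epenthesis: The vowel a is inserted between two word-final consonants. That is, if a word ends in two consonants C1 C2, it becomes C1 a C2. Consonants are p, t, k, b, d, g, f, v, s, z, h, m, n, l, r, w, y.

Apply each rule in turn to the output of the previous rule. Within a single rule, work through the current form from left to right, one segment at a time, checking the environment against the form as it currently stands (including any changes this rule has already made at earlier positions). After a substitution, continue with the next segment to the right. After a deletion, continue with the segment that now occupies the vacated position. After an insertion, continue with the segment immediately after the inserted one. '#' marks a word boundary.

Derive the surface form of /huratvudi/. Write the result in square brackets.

A Progressive Voicing Assimilation: [huratvudi] → [huratfudi]
B Medial Vowel Deletion: [huratfudi] → [hratfdi]
C Vowel Epenthesis: no change — [hratfdi]

[hratfdi]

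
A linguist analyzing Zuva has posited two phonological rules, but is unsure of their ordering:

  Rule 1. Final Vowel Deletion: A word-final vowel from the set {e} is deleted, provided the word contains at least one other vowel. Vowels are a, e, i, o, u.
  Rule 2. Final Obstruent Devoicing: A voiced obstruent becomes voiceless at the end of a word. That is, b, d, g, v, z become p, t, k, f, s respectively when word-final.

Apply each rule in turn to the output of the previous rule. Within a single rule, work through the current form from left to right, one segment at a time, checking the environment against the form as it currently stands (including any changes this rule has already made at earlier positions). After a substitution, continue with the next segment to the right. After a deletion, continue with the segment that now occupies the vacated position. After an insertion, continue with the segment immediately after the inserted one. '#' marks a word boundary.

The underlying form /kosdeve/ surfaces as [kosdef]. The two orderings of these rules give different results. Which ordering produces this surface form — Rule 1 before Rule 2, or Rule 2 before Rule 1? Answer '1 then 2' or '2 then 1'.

Order 1 then 2:
  1 Final Vowel Deletion: [kosdeve] → [kosdev]
  2 Final Obstruent Devoicing: [kosdev] → [kosdef]
  result: [kosdef]
Order 2 then 1:
  2 Final Obstruent Devoicing: no change — [kosdeve]
  1 Final Vowel Deletion: [kosdeve] → [kosdev]
  result: [kosdev]

1 then 2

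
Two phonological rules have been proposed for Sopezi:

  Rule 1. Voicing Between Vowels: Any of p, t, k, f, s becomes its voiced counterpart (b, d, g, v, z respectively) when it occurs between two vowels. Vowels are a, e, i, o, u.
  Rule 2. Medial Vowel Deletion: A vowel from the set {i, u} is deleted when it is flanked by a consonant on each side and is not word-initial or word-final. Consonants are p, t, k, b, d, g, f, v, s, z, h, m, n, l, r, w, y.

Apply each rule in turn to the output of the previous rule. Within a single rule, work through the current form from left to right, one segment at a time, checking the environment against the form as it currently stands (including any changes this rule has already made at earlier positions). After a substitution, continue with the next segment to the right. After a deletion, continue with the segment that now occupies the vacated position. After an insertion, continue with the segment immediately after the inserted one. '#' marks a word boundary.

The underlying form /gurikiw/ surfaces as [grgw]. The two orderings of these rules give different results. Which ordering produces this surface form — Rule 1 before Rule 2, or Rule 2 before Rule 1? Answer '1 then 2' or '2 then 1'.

Order 1 then 2:
  1 Voicing Between Vowels: [gurikiw] → [gurigiw]
  2 Medial Vowel Deletion: [gurigiw] → [grgw]
  result: [grgw]
Order 2 then 1:
  2 Medial Vowel Deletion: [gurikiw] → [grkw]
  1 Voicing Between Vowels: no change — [grkw]
  result: [grkw]

1 then 2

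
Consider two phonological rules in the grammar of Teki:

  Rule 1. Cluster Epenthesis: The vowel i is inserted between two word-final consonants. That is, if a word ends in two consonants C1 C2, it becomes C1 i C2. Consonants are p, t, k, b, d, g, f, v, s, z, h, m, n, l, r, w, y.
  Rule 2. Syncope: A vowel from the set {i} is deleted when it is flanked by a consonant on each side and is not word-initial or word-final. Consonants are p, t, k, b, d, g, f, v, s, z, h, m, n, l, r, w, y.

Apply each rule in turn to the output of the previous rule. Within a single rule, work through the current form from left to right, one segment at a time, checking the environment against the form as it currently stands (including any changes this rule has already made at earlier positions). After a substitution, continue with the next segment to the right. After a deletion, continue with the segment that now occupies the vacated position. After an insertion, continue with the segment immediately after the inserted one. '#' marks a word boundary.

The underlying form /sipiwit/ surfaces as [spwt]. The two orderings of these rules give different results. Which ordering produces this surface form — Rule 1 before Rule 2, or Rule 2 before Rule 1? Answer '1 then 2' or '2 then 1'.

Order 1 then 2:
  1 Cluster Epenthesis: no change — [sipiwit]
  2 Syncope: [sipiwit] → [spwt]
  result: [spwt]
Order 2 then 1:
  2 Syncope: [sipiwit] → [spwt]
  1 Cluster Epenthesis: [spwt] → [spwit]
  result: [spwit]

1 then 2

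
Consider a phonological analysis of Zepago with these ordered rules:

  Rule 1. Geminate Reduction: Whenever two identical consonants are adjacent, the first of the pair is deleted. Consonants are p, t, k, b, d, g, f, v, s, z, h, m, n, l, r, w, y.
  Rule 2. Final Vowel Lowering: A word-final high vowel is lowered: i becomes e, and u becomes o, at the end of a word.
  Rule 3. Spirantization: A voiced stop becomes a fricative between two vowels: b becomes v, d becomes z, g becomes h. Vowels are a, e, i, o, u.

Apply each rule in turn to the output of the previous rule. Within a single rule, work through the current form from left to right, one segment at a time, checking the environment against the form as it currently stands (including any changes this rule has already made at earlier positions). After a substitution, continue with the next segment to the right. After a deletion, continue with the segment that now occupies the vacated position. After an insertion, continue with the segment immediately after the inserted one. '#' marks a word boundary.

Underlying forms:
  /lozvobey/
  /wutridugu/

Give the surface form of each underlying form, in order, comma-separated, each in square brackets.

[lozvovey], [wutrizuho]

/lozvobey/:
  Rule 1 Geminate Reduction: no change — [lozvobey]
  Rule 2 Final Vowel Lowering: no change — [lozvobey]
  Rule 3 Spirantization: [lozvobey] → [lozvovey]
/wutridugu/:
  Rule 1 Geminate Reduction: no change — [wutridugu]
  Rule 2 Final Vowel Lowering: [wutridugu] → [wutridugo]
  Rule 3 Spirantization: [wutridugo] → [wutrizuho]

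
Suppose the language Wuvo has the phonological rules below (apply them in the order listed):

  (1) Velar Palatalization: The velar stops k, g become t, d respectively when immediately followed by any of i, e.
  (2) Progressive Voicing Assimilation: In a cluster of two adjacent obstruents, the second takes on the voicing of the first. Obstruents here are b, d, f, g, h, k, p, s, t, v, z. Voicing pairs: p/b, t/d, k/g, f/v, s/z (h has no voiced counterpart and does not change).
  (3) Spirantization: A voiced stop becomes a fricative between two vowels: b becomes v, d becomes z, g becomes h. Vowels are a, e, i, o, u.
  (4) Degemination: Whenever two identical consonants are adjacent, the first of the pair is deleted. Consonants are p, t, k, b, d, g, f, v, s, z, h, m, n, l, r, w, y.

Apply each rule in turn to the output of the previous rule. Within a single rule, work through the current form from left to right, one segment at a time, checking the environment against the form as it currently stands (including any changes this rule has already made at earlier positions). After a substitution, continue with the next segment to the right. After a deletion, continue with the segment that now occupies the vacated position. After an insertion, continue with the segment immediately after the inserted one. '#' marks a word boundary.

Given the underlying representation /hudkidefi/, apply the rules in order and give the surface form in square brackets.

(1) Velar Palatalization: [hudkidefi] → [hudtidefi]
(2) Progressive Voicing Assimilation: [hudtidefi] → [huddidefi]
(3) Spirantization: [huddidefi] → [huddizefi]
(4) Degemination: [huddizefi] → [hudizefi]

[hudizefi]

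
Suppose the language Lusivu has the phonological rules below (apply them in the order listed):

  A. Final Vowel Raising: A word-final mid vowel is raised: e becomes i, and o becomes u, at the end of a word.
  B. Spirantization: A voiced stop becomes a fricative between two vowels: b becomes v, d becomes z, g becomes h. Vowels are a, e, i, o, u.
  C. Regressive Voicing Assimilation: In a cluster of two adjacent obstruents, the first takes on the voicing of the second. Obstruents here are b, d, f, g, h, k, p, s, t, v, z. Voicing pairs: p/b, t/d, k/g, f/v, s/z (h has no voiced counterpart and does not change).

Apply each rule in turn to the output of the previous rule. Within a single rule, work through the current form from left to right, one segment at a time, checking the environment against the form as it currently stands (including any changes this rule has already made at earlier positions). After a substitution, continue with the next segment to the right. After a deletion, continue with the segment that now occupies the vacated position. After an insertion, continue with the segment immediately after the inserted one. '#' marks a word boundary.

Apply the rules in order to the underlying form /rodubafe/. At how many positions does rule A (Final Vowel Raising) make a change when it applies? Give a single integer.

A Final Vowel Raising: [rodubafe] → [rodubafi]
B Spirantization: [rodubafi] → [rozuvafi]
C Regressive Voicing Assimilation: no change — [rozuvafi]
Rule A changed 1 position(s).

1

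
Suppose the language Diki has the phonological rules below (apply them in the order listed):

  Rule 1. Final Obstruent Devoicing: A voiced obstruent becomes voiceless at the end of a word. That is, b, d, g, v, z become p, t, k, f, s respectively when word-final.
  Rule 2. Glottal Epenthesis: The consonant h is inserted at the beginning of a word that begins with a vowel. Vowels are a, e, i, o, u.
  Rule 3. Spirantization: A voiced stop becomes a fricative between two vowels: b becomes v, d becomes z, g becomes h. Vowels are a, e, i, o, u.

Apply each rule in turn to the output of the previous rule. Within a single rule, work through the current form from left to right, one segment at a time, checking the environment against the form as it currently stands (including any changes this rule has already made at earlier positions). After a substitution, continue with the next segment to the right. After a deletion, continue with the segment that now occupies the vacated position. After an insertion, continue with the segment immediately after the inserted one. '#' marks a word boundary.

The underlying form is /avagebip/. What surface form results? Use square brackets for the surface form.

Rule 1 Final Obstruent Devoicing: no change — [avagebip]
Rule 2 Glottal Epenthesis: [avagebip] → [havagebip]
Rule 3 Spirantization: [havagebip] → [havahevip]

[havahevip]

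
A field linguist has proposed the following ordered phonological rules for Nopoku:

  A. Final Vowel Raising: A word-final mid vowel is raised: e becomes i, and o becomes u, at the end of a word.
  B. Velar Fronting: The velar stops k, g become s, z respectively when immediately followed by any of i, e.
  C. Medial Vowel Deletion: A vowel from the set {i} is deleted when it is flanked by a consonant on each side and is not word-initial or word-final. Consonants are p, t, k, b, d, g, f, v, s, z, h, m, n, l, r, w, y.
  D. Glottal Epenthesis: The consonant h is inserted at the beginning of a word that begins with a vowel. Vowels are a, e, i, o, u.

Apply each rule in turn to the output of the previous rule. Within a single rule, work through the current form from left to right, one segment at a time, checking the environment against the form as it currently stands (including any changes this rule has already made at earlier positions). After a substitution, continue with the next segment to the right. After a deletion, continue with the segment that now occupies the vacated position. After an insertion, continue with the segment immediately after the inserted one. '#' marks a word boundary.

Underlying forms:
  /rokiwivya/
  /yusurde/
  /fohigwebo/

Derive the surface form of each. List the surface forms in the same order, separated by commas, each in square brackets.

/rokiwivya/:
  A Final Vowel Raising: no change — [rokiwivya]
  B Velar Fronting: [rokiwivya] → [rosiwivya]
  C Medial Vowel Deletion: [rosiwivya] → [roswvya]
  D Glottal Epenthesis: no change — [roswvya]
/yusurde/:
  A Final Vowel Raising: [yusurde] → [yusurdi]
  B Velar Fronting: no change — [yusurdi]
  C Medial Vowel Deletion: no change — [yusurdi]
  D Glottal Epenthesis: no change — [yusurdi]
/fohigwebo/:
  A Final Vowel Raising: [fohigwebo] → [fohigwebu]
  B Velar Fronting: no change — [fohigwebu]
  C Medial Vowel Deletion: [fohigwebu] → [fohgwebu]
  D Glottal Epenthesis: no change — [fohgwebu]

[roswvya], [yusurdi], [fohgwebu]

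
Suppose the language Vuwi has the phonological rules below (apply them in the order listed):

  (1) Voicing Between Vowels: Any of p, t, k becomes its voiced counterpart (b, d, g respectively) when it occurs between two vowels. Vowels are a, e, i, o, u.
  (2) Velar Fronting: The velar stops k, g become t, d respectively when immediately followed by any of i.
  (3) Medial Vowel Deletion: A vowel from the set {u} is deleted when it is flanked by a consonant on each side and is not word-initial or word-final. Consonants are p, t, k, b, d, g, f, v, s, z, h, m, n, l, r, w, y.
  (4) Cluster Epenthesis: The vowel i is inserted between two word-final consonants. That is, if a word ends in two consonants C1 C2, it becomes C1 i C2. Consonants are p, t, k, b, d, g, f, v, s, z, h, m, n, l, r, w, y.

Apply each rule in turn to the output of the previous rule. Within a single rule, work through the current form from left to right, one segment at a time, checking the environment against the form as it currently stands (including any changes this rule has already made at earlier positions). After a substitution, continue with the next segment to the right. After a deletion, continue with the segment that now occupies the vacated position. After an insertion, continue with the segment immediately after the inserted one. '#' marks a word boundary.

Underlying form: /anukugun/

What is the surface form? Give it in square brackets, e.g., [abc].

(1) Voicing Between Vowels: [anukugun] → [anugugun]
(2) Velar Fronting: no change — [anugugun]
(3) Medial Vowel Deletion: [anugugun] → [anggn]
(4) Cluster Epenthesis: [anggn] → [anggin]

[anggin]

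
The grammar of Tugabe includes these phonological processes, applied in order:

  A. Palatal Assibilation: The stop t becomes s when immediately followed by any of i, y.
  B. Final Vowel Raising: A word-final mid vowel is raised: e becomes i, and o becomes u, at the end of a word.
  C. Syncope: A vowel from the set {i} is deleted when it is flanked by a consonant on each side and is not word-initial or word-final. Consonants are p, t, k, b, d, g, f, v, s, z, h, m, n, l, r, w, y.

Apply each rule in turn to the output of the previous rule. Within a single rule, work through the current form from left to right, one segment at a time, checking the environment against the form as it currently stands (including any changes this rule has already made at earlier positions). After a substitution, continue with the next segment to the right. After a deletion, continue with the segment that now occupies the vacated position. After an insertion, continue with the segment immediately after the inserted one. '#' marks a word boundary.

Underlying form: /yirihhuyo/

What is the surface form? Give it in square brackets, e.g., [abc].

[yrhhuyu]

A Palatal Assibilation: no change — [yirihhuyo]
B Final Vowel Raising: [yirihhuyo] → [yirihhuyu]
C Syncope: [yirihhuyu] → [yrhhuyu]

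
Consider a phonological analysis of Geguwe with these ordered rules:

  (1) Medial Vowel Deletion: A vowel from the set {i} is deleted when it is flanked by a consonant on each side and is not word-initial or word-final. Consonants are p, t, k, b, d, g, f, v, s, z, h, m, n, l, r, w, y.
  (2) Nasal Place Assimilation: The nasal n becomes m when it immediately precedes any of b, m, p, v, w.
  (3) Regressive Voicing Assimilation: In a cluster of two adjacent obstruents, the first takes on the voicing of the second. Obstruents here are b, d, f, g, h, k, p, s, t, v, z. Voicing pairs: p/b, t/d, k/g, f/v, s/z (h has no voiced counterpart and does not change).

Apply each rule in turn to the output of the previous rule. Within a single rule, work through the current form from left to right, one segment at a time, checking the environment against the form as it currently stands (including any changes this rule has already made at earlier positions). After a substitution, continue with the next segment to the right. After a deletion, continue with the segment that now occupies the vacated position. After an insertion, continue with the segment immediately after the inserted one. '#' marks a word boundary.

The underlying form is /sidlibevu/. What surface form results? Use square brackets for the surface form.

[zdlbevu]

(1) Medial Vowel Deletion: [sidlibevu] → [sdlbevu]
(2) Nasal Place Assimilation: no change — [sdlbevu]
(3) Regressive Voicing Assimilation: [sdlbevu] → [zdlbevu]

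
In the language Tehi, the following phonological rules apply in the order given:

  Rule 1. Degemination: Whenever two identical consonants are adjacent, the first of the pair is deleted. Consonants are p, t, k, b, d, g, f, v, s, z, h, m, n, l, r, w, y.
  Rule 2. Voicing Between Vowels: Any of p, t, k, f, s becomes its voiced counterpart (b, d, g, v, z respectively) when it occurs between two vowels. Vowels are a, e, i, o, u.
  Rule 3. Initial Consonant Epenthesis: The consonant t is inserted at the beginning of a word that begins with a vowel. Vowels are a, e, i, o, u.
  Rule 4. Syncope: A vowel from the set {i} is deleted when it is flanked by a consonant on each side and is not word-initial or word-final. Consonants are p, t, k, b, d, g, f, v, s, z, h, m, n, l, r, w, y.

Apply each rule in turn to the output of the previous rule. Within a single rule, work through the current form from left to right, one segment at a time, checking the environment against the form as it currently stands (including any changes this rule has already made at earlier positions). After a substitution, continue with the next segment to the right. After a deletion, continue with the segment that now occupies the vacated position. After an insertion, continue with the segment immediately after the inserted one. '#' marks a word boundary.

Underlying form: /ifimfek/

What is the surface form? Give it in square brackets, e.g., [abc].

[tvmfek]

Rule 1 Degemination: no change — [ifimfek]
Rule 2 Voicing Between Vowels: [ifimfek] → [ivimfek]
Rule 3 Initial Consonant Epenthesis: [ivimfek] → [tivimfek]
Rule 4 Syncope: [tivimfek] → [tvmfek]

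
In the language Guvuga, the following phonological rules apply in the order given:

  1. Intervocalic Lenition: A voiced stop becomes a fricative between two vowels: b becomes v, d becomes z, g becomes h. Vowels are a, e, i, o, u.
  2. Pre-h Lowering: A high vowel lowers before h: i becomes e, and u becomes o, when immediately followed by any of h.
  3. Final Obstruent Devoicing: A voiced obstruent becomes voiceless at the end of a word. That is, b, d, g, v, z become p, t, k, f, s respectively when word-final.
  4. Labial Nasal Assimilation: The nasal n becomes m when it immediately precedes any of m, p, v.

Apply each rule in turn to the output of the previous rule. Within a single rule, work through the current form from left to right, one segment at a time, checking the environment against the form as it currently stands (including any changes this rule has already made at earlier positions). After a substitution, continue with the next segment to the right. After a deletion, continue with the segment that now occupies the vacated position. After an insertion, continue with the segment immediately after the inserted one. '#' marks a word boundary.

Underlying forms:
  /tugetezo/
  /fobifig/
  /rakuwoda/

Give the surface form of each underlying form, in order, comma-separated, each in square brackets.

[tohetezo], [fovifik], [rakuwoza]

/tugetezo/:
  1 Intervocalic Lenition: [tugetezo] → [tuhetezo]
  2 Pre-h Lowering: [tuhetezo] → [tohetezo]
  3 Final Obstruent Devoicing: no change — [tohetezo]
  4 Labial Nasal Assimilation: no change — [tohetezo]
/fobifig/:
  1 Intervocalic Lenition: [fobifig] → [fovifig]
  2 Pre-h Lowering: no change — [fovifig]
  3 Final Obstruent Devoicing: [fovifig] → [fovifik]
  4 Labial Nasal Assimilation: no change — [fovifik]
/rakuwoda/:
  1 Intervocalic Lenition: [rakuwoda] → [rakuwoza]
  2 Pre-h Lowering: no change — [rakuwoza]
  3 Final Obstruent Devoicing: no change — [rakuwoza]
  4 Labial Nasal Assimilation: no change — [rakuwoza]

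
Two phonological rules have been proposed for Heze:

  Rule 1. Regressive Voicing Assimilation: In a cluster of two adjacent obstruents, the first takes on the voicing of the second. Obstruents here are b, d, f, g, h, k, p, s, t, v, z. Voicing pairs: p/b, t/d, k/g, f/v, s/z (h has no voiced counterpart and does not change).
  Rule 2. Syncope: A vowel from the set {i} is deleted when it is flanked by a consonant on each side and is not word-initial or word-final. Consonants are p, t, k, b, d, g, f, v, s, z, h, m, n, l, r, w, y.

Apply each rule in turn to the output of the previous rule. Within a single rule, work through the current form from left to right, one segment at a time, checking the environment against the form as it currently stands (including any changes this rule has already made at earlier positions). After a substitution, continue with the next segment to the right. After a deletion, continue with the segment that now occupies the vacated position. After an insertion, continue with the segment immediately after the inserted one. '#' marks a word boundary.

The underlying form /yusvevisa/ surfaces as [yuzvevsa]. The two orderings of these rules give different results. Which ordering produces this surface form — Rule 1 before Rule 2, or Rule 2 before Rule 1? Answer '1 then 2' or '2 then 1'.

Order 1 then 2:
  1 Regressive Voicing Assimilation: [yusvevisa] → [yuzvevisa]
  2 Syncope: [yuzvevisa] → [yuzvevsa]
  result: [yuzvevsa]
Order 2 then 1:
  2 Syncope: [yusvevisa] → [yusvevsa]
  1 Regressive Voicing Assimilation: [yusvevsa] → [yuzvefsa]
  result: [yuzvefsa]

1 then 2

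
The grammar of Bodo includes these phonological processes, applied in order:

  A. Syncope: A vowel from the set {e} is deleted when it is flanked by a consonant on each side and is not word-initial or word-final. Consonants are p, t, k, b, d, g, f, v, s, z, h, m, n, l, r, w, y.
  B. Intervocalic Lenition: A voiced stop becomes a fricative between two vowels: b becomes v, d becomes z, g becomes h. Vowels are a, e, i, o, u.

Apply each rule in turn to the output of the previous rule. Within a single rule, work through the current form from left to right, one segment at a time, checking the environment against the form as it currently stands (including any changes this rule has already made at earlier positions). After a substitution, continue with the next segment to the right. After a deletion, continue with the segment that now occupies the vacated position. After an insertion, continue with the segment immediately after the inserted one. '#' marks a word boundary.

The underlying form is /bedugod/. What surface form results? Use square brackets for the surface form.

A Syncope: [bedugod] → [bdugod]
B Intervocalic Lenition: [bdugod] → [bduhod]

[bduhod]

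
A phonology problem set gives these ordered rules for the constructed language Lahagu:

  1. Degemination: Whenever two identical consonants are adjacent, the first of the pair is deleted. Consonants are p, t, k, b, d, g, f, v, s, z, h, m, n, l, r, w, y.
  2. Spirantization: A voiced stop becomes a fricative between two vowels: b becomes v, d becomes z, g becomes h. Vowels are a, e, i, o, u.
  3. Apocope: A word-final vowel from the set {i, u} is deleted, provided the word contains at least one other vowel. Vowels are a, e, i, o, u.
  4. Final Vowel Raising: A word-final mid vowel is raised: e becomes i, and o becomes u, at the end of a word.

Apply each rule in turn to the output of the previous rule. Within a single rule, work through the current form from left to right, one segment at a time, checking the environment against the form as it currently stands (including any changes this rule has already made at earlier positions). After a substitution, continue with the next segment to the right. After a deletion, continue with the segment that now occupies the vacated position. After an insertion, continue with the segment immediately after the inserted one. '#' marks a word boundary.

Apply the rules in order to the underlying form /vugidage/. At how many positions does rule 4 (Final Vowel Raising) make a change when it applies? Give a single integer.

1

1 Degemination: no change — [vugidage]
2 Spirantization: [vugidage] → [vuhizahe]
3 Apocope: no change — [vuhizahe]
4 Final Vowel Raising: [vuhizahe] → [vuhizahi]
Rule 4 changed 1 position(s).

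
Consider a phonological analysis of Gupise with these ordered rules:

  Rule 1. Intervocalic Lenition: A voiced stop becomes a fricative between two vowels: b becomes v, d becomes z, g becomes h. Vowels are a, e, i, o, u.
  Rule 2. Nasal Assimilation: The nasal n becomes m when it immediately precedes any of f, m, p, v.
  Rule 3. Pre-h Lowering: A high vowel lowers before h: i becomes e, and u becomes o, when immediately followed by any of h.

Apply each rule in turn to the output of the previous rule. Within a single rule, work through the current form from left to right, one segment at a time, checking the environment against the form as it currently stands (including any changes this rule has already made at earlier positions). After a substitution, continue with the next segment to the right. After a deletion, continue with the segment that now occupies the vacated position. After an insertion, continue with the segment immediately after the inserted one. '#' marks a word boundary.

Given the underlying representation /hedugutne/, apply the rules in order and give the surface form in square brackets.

Rule 1 Intervocalic Lenition: [hedugutne] → [hezuhutne]
Rule 2 Nasal Assimilation: no change — [hezuhutne]
Rule 3 Pre-h Lowering: [hezuhutne] → [hezohutne]

[hezohutne]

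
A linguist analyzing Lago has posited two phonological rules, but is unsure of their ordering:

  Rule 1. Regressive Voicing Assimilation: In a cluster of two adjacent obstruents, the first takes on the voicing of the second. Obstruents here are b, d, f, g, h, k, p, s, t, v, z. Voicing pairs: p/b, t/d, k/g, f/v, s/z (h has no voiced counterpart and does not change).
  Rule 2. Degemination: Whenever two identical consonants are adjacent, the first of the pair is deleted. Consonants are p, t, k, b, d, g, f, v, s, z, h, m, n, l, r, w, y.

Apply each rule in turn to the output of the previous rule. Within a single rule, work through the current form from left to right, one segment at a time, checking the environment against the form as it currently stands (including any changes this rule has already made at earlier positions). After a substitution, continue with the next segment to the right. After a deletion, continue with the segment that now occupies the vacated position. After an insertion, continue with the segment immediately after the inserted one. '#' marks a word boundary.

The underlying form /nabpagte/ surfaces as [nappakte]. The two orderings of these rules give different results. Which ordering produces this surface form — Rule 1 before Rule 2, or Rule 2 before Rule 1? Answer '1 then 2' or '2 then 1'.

Order 1 then 2:
  1 Regressive Voicing Assimilation: [nabpagte] → [nappakte]
  2 Degemination: [nappakte] → [napakte]
  result: [napakte]
Order 2 then 1:
  2 Degemination: no change — [nabpagte]
  1 Regressive Voicing Assimilation: [nabpagte] → [nappakte]
  result: [nappakte]

2 then 1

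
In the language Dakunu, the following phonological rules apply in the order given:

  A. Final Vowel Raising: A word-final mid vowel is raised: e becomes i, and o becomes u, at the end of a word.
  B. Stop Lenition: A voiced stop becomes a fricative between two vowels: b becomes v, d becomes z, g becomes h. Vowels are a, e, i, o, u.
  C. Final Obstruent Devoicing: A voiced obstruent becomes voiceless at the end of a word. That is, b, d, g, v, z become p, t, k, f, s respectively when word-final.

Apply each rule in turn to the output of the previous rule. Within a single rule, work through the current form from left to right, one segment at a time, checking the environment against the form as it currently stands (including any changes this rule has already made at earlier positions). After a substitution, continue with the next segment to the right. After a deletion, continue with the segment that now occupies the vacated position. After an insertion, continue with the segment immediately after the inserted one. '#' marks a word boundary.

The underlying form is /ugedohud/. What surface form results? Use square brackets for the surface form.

[uhezohut]

A Final Vowel Raising: no change — [ugedohud]
B Stop Lenition: [ugedohud] → [uhezohud]
C Final Obstruent Devoicing: [uhezohud] → [uhezohut]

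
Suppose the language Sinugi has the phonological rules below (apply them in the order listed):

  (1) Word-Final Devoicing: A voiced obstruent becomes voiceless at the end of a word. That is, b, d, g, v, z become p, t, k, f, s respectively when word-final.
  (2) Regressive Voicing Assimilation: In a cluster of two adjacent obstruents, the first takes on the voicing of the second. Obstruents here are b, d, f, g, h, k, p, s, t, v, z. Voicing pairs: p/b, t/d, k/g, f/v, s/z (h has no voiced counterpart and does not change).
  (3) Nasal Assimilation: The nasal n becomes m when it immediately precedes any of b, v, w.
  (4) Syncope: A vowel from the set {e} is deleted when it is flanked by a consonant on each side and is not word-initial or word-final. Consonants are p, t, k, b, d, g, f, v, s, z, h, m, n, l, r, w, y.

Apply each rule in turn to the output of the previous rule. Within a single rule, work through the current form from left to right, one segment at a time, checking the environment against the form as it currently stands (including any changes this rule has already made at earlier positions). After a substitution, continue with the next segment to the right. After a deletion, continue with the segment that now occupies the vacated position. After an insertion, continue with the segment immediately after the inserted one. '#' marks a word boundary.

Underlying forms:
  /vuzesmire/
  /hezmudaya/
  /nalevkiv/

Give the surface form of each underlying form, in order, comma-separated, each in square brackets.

[vuzsmire], [hzmudaya], [nalfkif]

/vuzesmire/:
  (1) Word-Final Devoicing: no change — [vuzesmire]
  (2) Regressive Voicing Assimilation: no change — [vuzesmire]
  (3) Nasal Assimilation: no change — [vuzesmire]
  (4) Syncope: [vuzesmire] → [vuzsmire]
/hezmudaya/:
  (1) Word-Final Devoicing: no change — [hezmudaya]
  (2) Regressive Voicing Assimilation: no change — [hezmudaya]
  (3) Nasal Assimilation: no change — [hezmudaya]
  (4) Syncope: [hezmudaya] → [hzmudaya]
/nalevkiv/:
  (1) Word-Final Devoicing: [nalevkiv] → [nalevkif]
  (2) Regressive Voicing Assimilation: [nalevkif] → [nalefkif]
  (3) Nasal Assimilation: no change — [nalefkif]
  (4) Syncope: [nalefkif] → [nalfkif]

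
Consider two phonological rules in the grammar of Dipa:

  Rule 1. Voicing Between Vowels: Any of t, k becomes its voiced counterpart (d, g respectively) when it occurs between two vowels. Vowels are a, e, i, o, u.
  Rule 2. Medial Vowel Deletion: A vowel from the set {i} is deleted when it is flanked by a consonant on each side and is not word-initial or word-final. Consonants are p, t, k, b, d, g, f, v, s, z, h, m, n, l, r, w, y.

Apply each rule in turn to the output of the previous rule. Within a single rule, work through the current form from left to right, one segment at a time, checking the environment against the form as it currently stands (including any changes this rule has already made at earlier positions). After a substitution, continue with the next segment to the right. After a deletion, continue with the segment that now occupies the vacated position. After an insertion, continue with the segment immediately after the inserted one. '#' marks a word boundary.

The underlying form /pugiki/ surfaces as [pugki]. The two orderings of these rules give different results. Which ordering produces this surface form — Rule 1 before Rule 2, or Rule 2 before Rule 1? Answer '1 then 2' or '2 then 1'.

Order 1 then 2:
  1 Voicing Between Vowels: [pugiki] → [pugigi]
  2 Medial Vowel Deletion: [pugigi] → [puggi]
  result: [puggi]
Order 2 then 1:
  2 Medial Vowel Deletion: [pugiki] → [pugki]
  1 Voicing Between Vowels: no change — [pugki]
  result: [pugki]

2 then 1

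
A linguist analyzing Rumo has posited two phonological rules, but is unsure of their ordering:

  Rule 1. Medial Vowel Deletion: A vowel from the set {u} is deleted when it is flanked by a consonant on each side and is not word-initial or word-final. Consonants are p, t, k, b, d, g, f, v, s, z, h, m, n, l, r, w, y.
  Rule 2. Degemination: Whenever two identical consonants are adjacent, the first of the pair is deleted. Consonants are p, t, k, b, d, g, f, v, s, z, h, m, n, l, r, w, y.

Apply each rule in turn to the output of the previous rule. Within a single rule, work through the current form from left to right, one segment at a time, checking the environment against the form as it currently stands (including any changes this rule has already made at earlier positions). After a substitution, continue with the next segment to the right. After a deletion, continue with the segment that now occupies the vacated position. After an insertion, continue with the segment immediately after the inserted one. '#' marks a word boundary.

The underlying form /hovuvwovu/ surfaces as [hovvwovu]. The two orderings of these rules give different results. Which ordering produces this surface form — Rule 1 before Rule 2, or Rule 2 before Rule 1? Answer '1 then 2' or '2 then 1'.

2 then 1

Order 1 then 2:
  1 Medial Vowel Deletion: [hovuvwovu] → [hovvwovu]
  2 Degemination: [hovvwovu] → [hovwovu]
  result: [hovwovu]
Order 2 then 1:
  2 Degemination: no change — [hovuvwovu]
  1 Medial Vowel Deletion: [hovuvwovu] → [hovvwovu]
  result: [hovvwovu]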